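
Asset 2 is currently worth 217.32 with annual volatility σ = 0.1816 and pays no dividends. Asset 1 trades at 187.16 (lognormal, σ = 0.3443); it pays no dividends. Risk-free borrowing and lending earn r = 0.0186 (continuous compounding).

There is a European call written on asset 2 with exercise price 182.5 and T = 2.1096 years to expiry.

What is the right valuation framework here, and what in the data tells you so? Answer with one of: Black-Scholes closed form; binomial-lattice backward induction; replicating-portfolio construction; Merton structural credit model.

Key observation: the instrument is a plain European call (strike 182.5) on a lognormal asset; the exact continuous-time formula applies directly.

framework: Black-Scholes closed form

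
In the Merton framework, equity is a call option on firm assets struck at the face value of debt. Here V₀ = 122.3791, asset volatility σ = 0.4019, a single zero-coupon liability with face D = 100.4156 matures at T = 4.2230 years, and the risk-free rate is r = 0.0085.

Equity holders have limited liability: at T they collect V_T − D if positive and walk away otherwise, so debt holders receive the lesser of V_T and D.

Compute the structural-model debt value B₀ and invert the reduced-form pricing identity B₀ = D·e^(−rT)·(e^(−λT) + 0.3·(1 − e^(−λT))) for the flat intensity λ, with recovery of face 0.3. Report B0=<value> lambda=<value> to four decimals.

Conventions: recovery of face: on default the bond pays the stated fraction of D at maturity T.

B0=73.1956 lambda=0.1017

Equity is a call on the firm's assets struck at D = 100.4156:
d₁ = [ln(V₀/D) + (r + σ²/2)T] / (σ√T)
   = [ln(122.3791/100.4156) + (0.0085 + 0.5·0.4019²)·4.2230] / (0.4019·√4.2230)
   = [0.197806 + 0.376953] / 0.825902 = 0.695916
d₂ = d₁ − σ√T = 0.695916 − 0.825902 = -0.129986
N(d₁) = 0.756759,  N(d₂) = 0.448289,  e^(−rT) = 0.964741
E₀ = V₀·N(d₁) − D·e^(−rT)·N(d₂)
   = 122.3791·0.756759 − 100.4156·0.964741·0.448289 = 49.183524
B₀ = V₀ − E₀ = 122.3791 − 49.183524 = 73.195576
e^(−λT) = (B₀·e^(rT)/D − 0.3)/(1 − 0.3) = (73.1956·1.036548/100.4156 − 0.3)/0.7 = 0.65081006
λ = −ln(0.65081006)/4.2230 = 0.101714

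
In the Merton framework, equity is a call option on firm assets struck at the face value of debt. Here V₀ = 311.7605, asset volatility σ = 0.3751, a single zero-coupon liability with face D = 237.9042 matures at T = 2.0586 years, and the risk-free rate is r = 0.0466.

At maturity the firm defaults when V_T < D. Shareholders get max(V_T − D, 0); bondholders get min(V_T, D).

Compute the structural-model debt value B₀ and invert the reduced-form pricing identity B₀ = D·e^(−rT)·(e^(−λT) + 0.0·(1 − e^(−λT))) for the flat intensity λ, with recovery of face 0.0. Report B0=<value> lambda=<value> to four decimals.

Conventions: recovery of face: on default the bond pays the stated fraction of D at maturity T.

B0=195.9310 lambda=0.0477

Equity is a call on the firm's assets struck at D = 237.9042:
d₁ = [ln(V₀/D) + (r + σ²/2)T] / (σ√T)
   = [ln(311.7605/237.9042) + (0.0466 + 0.5·0.3751²)·2.0586] / (0.3751·√2.0586)
   = [0.270367 + 0.240753] / 0.538187 = 0.949708
d₂ = d₁ − σ√T = 0.949708 − 0.538187 = 0.411521
N(d₁) = 0.828870,  N(d₂) = 0.659655,  e^(−rT) = 0.908527
E₀ = V₀·N(d₁) − D·e^(−rT)·N(d₂)
   = 311.7605·0.828870 − 237.9042·0.908527·0.659655 = 115.829474
B₀ = V₀ − E₀ = 311.7605 − 115.829474 = 195.931026
e^(−λT) = (B₀·e^(rT)/D − 0)/(1 − 0) = (195.9310·1.100683/237.9042 − 0)/1 = 0.90649048
λ = −ln(0.90649048)/2.0586 = 0.047690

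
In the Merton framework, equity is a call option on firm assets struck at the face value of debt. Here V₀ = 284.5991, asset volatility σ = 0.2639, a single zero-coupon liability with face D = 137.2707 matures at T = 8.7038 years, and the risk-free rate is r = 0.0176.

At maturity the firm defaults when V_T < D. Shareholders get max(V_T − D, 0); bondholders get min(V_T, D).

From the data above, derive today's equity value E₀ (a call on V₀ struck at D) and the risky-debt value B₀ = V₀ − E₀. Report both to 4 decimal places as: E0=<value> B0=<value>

Work the structural quantities from V₀ = 284.5991 against face 137.2707:
d₁ = [ln(V₀/D) + (r + σ²/2)T] / (σ√T)
   = [ln(284.5991/137.2707) + (0.0176 + 0.5·0.2639²)·8.7038] / (0.2639·√8.7038)
   = [0.729127 + 0.456267] / 0.778563 = 1.522540
d₂ = d₁ − σ√T = 1.522540 − 0.778563 = 0.743977
N(d₁) = 0.936063,  N(d₂) = 0.771555,  e^(−rT) = 0.857969
E₀ = V₀·N(d₁) − D·e^(−rT)·N(d₂)
   = 284.5991·0.936063 − 137.2707·0.857969·0.771555 = 175.533578
B₀ = V₀ − E₀ = 284.5991 − 175.533578 = 109.065522

E0=175.5336 B0=109.0655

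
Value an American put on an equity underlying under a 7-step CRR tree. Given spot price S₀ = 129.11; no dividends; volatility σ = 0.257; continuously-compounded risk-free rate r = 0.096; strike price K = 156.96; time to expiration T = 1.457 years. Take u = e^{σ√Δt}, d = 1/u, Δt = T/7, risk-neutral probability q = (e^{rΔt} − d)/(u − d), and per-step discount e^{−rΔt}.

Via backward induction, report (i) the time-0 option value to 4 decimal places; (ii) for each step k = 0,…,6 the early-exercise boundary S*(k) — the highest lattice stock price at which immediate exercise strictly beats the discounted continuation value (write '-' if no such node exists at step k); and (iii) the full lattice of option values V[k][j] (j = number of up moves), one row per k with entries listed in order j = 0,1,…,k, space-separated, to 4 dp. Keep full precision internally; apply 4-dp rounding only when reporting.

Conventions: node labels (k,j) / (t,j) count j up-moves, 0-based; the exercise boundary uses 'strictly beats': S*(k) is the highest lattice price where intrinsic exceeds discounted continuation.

Δt=0.20814, u=1.12440, d=0.88936, q=0.55659, disc=e^(-rΔt)=0.98022
k=7 terminal: V=max(K-S,0) → 100.1386 85.1220 66.1369 42.1344 11.7886 0.0000 0.0000 0.0000
k=6: j=0 S=63.8900 intr=93.0700 cont=89.9648 V=93.0700[EX]; j=1 S=80.7747 intr=76.1853 cont=73.0801 V=76.1853[EX]; j=2 S=102.1216 intr=54.8384 cont=51.7332 V=54.8384[EX]; j=3 S=129.1100 intr=27.8500 cont=24.7448 V=27.8500[EX]; j=4 S=163.2308 intr=0.0000 cont=5.1238 V=5.1238[hold]; j=5 S=206.3690 intr=0.0000 cont=0.0000 V=0.0000[hold]; j=6 S=260.9076 intr=0.0000 cont=0.0000 V=0.0000[hold]  S*(6)=129.1100
k=5: j=0 S=71.8380 intr=85.1220 cont=82.0168 V=85.1220[EX]; j=1 S=90.8231 intr=66.1369 cont=63.0317 V=66.1369[EX]; j=2 S=114.8256 intr=42.1344 cont=39.0292 V=42.1344[EX]; j=3 S=145.1714 intr=11.7886 cont=14.9001 V=14.9001[hold]; j=4 S=183.5369 intr=0.0000 cont=2.2270 V=2.2270[hold]; j=5 S=232.0415 intr=0.0000 cont=0.0000 V=0.0000[hold]  S*(5)=114.8256
k=4: j=0 S=80.7747 intr=76.1853 cont=73.0801 V=76.1853[EX]; j=1 S=102.1216 intr=54.8384 cont=51.7332 V=54.8384[EX]; j=2 S=129.1100 intr=27.8500 cont=26.4423 V=27.8500[EX]; j=3 S=163.2308 intr=0.0000 cont=7.6911 V=7.6911[hold]; j=4 S=206.3690 intr=0.0000 cont=0.9679 V=0.9679[hold]  S*(4)=129.1100
k=3: j=0 S=90.8231 intr=66.1369 cont=63.0317 V=66.1369[EX]; j=1 S=114.8256 intr=42.1344 cont=39.0292 V=42.1344[EX]; j=2 S=145.1714 intr=11.7886 cont=16.3008 V=16.3008[hold]; j=3 S=183.5369 intr=0.0000 cont=3.8709 V=3.8709[hold]  S*(3)=114.8256
k=2: j=0 S=102.1216 intr=54.8384 cont=51.7332 V=54.8384[EX]; j=1 S=129.1100 intr=27.8500 cont=27.2065 V=27.8500[EX]; j=2 S=163.2308 intr=0.0000 cont=9.1968 V=9.1968[hold]  S*(2)=129.1100
k=1: j=0 S=114.8256 intr=42.1344 cont=39.0292 V=42.1344[EX]; j=1 S=145.1714 intr=11.7886 cont=17.1222 V=17.1222[hold]  S*(1)=114.8256
k=0: j=0 S=129.1100 intr=27.8500 cont=27.6547 V=27.8500[EX]  S*(0)=129.1100

price = 27.8500
boundary = 129.1100 114.8256 129.1100 114.8256 129.1100 114.8256 129.1100
tree:
27.8500
42.1344 17.1222
54.8384 27.8500 9.1968
66.1369 42.1344 16.3008 3.8709
76.1853 54.8384 27.8500 7.6911 0.9679
85.1220 66.1369 42.1344 14.9001 2.2270 0.0000
93.0700 76.1853 54.8384 27.8500 5.1238 0.0000 0.0000
100.1386 85.1220 66.1369 42.1344 11.7886 0.0000 0.0000 0.0000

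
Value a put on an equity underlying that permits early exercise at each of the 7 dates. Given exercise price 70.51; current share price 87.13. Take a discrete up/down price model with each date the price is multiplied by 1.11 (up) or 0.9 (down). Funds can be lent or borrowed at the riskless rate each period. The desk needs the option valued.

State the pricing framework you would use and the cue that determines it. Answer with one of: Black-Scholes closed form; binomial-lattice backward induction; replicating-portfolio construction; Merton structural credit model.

Key observation: the put (strike 70.51 on spot 87.13) is American-style on a 7-step discrete price model, so the early-exercise decision at every node requires stepwise backward valuation — a closed form cannot price the exercise right.

framework: binomial-lattice backward induction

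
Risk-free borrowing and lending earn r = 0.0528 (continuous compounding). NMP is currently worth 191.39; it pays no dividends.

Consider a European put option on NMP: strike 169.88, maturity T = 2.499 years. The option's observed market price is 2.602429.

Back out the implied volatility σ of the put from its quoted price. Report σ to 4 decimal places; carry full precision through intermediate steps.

sigma = 0.1439

At σ = 0.1439 the Black–Scholes value reproduces the quote:
σ√T = 0.1439·√2.499 = 0.227480
d₁ = (ln(S/K) + (r+σ²/2)T) / (σ√T) = (ln(191.39/169.88) + (0.0528+0.1439²/2)·2.499) / 0.227480 = (0.119221 + 0.157821) / 0.227480 = 1.217871
d₂ = d₁ − σ√T = 1.217871 − 0.227480 = 0.990391
e^{−rT} = 0.876387
N(−d₁) = 0.111636,  N(−d₂) = 0.160992
V = K·e^{−rT}·N(−d₂) − S·N(−d₁) = 23.968532 − 21.366103 = 2.602429 (the quoted price), and the Black–Scholes price is strictly increasing in σ, so σ is unique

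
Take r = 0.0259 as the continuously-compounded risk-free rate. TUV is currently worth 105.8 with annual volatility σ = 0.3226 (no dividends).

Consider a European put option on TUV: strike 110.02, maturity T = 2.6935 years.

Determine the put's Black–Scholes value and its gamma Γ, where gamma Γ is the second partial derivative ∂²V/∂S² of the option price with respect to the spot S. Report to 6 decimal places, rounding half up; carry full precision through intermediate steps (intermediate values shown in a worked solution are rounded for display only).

price = 20.194114
Γ = 0.006761

σ√T = 0.3226·√2.6935 = 0.529447
d₁ = (ln(S/K) + (r+σ²/2)T) / (σ√T) = (ln(105.8/110.02) + (0.0259+0.3226²/2)·2.6935) / 0.529447 = (-0.039112 + 0.209919) / 0.529447 = 0.322614
d₂ = d₁ − σ√T = 0.322614 − 0.529447 = -0.206833
e^{−rT} = 0.932616
N(−d₁) = 0.373494,  N(−d₂) = 0.581930
Put price V = K·e^{−rT}·N(−d₂) − S·N(−d₁) = 59.709747 − 39.515633 = 20.194114
φ(d₁) = (1/√(2π))·e^{−d₁²/2} = 0.378712
Γ = φ(d₁) / (S·σ·√T) = 0.006761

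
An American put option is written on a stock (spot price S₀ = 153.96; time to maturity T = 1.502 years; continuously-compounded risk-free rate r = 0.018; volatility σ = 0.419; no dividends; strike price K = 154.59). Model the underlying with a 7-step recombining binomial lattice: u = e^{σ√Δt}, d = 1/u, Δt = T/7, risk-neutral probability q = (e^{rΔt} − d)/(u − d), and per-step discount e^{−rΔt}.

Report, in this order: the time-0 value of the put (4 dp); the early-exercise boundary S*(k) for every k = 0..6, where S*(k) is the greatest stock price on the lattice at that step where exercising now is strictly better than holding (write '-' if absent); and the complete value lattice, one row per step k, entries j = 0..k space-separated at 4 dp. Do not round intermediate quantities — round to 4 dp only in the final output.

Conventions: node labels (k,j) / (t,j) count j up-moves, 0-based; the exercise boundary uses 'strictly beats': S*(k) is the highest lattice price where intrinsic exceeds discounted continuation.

params: Δt=0.21457 u=1.21420 d=0.82358 q=0.46154 e^(-rΔt)=0.99615
t_7 payoffs: 115.0199 96.2522 68.5831 27.7909 0.0000 0.0000 0.0000 0.0000
t_6: node(6,0) S=48.0461 payoff=106.5439 vs cont=105.9480 → 106.5439 [stop]  node(6,1) S=70.8340 payoff=83.7560 vs cont=83.1601 → 83.7560 [stop]  node(6,2) S=104.4299 payoff=50.1601 vs cont=49.5642 → 50.1601 [stop]  node(6,3) S=153.9600 payoff=0.6300 vs cont=14.9067 → 14.9067 [wait]  node(6,4) S=226.9818 payoff=0.0000 vs cont=0.0000 → 0.0000 [wait]  node(6,5) S=334.6373 payoff=0.0000 vs cont=0.0000 → 0.0000 [wait]  node(6,6) S=493.3527 payoff=0.0000 vs cont=0.0000 → 0.0000 [wait]  ⇒ S*(6)=104.4299
t_5: node(5,0) S=58.3378 payoff=96.2522 vs cont=95.6563 → 96.2522 [stop]  node(5,1) S=86.0069 payoff=68.5831 vs cont=67.9872 → 68.5831 [stop]  node(5,2) S=126.7991 payoff=27.7909 vs cont=33.7587 → 33.7587 [wait]  node(5,3) S=186.9388 payoff=0.0000 vs cont=7.9958 → 7.9958 [wait]  node(5,4) S=275.6022 payoff=0.0000 vs cont=0.0000 → 0.0000 [wait]  node(5,5) S=406.3178 payoff=0.0000 vs cont=0.0000 → 0.0000 [wait]  ⇒ S*(5)=86.0069
t_4: node(4,0) S=70.8340 payoff=83.7560 vs cont=83.1601 → 83.7560 [stop]  node(4,1) S=104.4299 payoff=50.1601 vs cont=52.3080 → 52.3080 [wait]  node(4,2) S=153.9600 payoff=0.6300 vs cont=21.7839 → 21.7839 [wait]  node(4,3) S=226.9818 payoff=0.0000 vs cont=4.2888 → 4.2888 [wait]  node(4,4) S=334.6373 payoff=0.0000 vs cont=0.0000 → 0.0000 [wait]  ⇒ S*(4)=70.8340
t_3: node(3,0) S=86.0069 payoff=68.5831 vs cont=68.9747 → 68.9747 [wait]  node(3,1) S=126.7991 payoff=27.7909 vs cont=38.0727 → 38.0727 [wait]  node(3,2) S=186.9388 payoff=0.0000 vs cont=13.6564 → 13.6564 [wait]  node(3,3) S=275.6022 payoff=0.0000 vs cont=2.3005 → 2.3005 [wait]  ⇒ S*(3)=-
t_2: node(2,0) S=104.4299 payoff=50.1601 vs cont=54.5014 → 54.5014 [wait]  node(2,1) S=153.9600 payoff=0.6300 vs cont=26.7004 → 26.7004 [wait]  node(2,2) S=226.9818 payoff=0.0000 vs cont=8.3828 → 8.3828 [wait]  ⇒ S*(2)=-
t_1: node(1,0) S=126.7991 payoff=27.7909 vs cont=41.5096 → 41.5096 [wait]  node(1,1) S=186.9388 payoff=0.0000 vs cont=18.1758 → 18.1758 [wait]  ⇒ S*(1)=-
t_0: node(0,0) S=153.9600 payoff=0.6300 vs cont=30.6217 → 30.6217 [wait]  ⇒ S*(0)=-

price = 30.6217
boundary = - - - - 70.8340 86.0069 104.4299
tree:
30.6217
41.5096 18.1758
54.5014 26.7004 8.3828
68.9747 38.0727 13.6564 2.3005
83.7560 52.3080 21.7839 4.2888 0.0000
96.2522 68.5831 33.7587 7.9958 0.0000 0.0000
106.5439 83.7560 50.1601 14.9067 0.0000 0.0000 0.0000
115.0199 96.2522 68.5831 27.7909 0.0000 0.0000 0.0000 0.0000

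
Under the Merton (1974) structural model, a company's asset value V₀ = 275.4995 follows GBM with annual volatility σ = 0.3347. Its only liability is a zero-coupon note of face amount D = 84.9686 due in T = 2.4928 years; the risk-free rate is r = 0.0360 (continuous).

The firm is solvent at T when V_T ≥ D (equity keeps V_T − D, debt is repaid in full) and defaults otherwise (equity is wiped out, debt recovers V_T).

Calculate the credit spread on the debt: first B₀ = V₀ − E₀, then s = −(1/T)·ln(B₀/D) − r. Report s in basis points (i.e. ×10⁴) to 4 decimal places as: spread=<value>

With assets at 275.4995 and a single debt payment of 84.9686 at 2.4928 years:
d₁ = [ln(V₀/D) + (r + σ²/2)T] / (σ√T)
   = [ln(275.4995/84.9686) + (0.0360 + 0.5·0.3347²)·2.4928] / (0.3347·√2.4928)
   = [1.176304 + 0.229368] / 0.528445 = 2.660017
d₂ = d₁ − σ√T = 2.660017 − 0.528445 = 2.131573
N(d₁) = 0.996093,  N(d₂) = 0.983479,  e^(−rT) = 0.914168
E₀ = V₀·N(d₁) − D·e^(−rT)·N(d₂)
   = 275.4995·0.996093 − 84.9686·0.914168·0.983479 = 198.030863
B₀ = V₀ − E₀ = 275.4995 − 198.030863 = 77.468637
spread = −(1/T)·ln(B₀/D) − r = −(1/2.4928)·ln(77.468637/84.9686) − 0.0360 = 0.00107021
in basis points: 0.00107021 × 10⁴ = 10.7021 bp

spread=10.7021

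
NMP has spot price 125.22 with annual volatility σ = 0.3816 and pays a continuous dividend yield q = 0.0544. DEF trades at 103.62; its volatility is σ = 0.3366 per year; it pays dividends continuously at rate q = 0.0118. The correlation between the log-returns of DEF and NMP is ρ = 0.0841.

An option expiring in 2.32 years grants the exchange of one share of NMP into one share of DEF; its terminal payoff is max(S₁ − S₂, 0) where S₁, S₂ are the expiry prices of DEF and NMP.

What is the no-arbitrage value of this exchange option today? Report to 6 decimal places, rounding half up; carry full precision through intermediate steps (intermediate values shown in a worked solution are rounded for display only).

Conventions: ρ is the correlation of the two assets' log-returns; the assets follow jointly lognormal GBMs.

σ_eff = √(σ₁² + σ₂² − 2ρσ₁σ₂) = √(0.3366² + 0.3816² − 2·0.0841·0.3366·0.3816) = 0.487148
d₁ = (ln(S₁/S₂) + (q₂ − q₁ + σ_eff²/2)T) / (σ_eff√T) = (ln(103.62/125.22) + (0.0544 − 0.0118 + 0.118657)·2.32) / 0.742002 = 0.249020
d₂ = d₁ − σ_eff√T = 0.249020 − 0.742002 = -0.492982
N(d₁) = 0.598328,  N(d₂) = 0.311013
V = S₁·e^{−q₁T}·N(d₁) − S₂·e^{−q₂T}·N(d₂) = 60.324444 − 34.327369 = 25.997076
Key observation: the rate r is irrelevant here: denominating values in NMP turns the exchange into a ratio option on S₁/S₂, and discounting at r drops out.

exchange price = 25.997076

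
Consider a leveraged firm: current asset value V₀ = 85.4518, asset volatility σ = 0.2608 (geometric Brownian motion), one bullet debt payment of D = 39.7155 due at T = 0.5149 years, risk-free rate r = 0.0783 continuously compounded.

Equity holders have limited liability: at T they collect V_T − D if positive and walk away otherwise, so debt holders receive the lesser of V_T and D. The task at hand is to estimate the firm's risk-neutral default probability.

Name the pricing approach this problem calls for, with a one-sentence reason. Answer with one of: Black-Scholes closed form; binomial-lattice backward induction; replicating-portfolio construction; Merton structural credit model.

framework: Merton structural credit model

Key observation: the data describe a firm's assets (V₀ = 85.4518, GBM) and a single zero-coupon debt of face 39.7155, so credit quantities follow from equity-as-call in the structural model.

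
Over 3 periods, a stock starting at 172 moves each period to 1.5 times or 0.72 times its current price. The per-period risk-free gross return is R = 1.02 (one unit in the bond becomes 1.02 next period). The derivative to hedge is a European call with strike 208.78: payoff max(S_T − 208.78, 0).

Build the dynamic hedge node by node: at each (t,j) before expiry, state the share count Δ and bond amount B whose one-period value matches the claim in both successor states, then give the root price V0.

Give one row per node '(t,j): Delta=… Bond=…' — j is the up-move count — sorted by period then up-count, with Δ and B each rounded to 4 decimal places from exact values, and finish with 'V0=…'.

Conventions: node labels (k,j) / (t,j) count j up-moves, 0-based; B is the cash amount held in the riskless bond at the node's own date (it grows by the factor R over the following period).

The replicating-portfolio and risk-neutral prices coincide; use p* = (1.02−0.72)/(1.5−0.72) = 0.3846 for the latter.
At maturity the claim pays: V(3,0)=0.0000, V(3,1)=0.0000, V(3,2)=69.8600, V(3,3)=371.7200
  t=2,j=0: stock 89.1648 → up 133.7472 (V=0.0000), down 64.1987 (V=0.0000). Price 0.0000; hedge Δ=0.0000, bond B=0.0000.
  t=2,j=1: stock 185.7600 → up 278.6400 (V=69.8600), down 133.7472 (V=0.0000). Price 26.3424; hedge Δ=0.4821, bond B=-63.2217.
  t=2,j=2: stock 387.0000 → up 580.5000 (V=371.7200), down 278.6400 (V=69.8600). Price 182.3137; hedge Δ=1.0000, bond B=-204.6863.
  t=1,j=0: stock 123.8400 → up 185.7600 (V=26.3424), down 89.1648 (V=0.0000). Price 9.9330; hedge Δ=0.2727, bond B=-23.8393.
  t=1,j=1: stock 258.0000 → up 387.0000 (V=182.3137), down 185.7600 (V=26.3424). Price 84.6386; hedge Δ=0.7751, bond B=-115.3247.
  t=0,j=0: stock 172.0000 → up 258.0000 (V=84.6386), down 123.8400 (V=9.9330). Price 37.9078; hedge Δ=0.5568, bond B=-57.8686.
As a check, the time-0 holding Δ(0,0)·S0 + B(0,0) comes to 37.9078 — exactly V0.

(0,0): Delta=0.5568 Bond=-57.8686
(1,0): Delta=0.2727 Bond=-23.8393
(1,1): Delta=0.7751 Bond=-115.3247
(2,0): Delta=0.0000 Bond=0.0000
(2,1): Delta=0.4821 Bond=-63.2217
(2,2): Delta=1.0000 Bond=-204.6863
V0=37.9078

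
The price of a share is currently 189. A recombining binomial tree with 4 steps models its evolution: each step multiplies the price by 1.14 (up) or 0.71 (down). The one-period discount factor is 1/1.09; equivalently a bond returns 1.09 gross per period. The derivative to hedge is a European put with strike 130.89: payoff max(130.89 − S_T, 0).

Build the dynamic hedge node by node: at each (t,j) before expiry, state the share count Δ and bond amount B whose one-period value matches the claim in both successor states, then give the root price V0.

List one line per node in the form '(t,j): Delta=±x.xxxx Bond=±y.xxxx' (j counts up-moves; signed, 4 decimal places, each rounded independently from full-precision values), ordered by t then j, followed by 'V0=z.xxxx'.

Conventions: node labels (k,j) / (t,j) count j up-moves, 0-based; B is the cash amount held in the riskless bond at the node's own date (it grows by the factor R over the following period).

(0,0): Delta=-0.0346 Bond=7.0875
(1,0): Delta=-0.2263 Bond=33.4429
(1,1): Delta=-0.0189 Bond=4.3414
(2,0): Delta=-1.0000 Bond=110.1675
(2,1): Delta=-0.1629 Bond=26.7534
(2,2): Delta=-0.0071 Bond=1.8346
(3,0): Delta=-1.0000 Bond=120.0826
(3,1): Delta=-1.0000 Bond=120.0826
(3,2): Delta=-0.0943 Bond=17.1979
(3,3): Delta=0.0000 Bond=0.0000
V0=0.5398

Under the risk-neutral measure, an up-move has probability p* = (R−d)/(u−d) = 0.8837 and values discount at R = 1.09.
At maturity the claim pays: V(4,0)=82.8619, V(4,1)=53.7745, V(4,2)=7.0707, V(4,3)=0.0000, V(4,4)=0.0000
  t=3,j=0: stock 67.6452 → up 77.1155 (V=53.7745), down 48.0281 (V=82.8619). Price 52.4374; hedge Δ=-1.0000, bond B=120.0826.
  t=3,j=1: stock 108.6134 → up 123.8193 (V=7.0707), down 77.1155 (V=53.7745). Price 11.4692; hedge Δ=-1.0000, bond B=120.0826.
  t=3,j=2: stock 174.3933 → up 198.8084 (V=0.0000), down 123.8193 (V=7.0707). Price 0.7543; hedge Δ=-0.0943, bond B=17.1979.
  t=3,j=3: stock 280.0118 → up 319.2135 (V=0.0000), down 198.8084 (V=0.0000). Price 0.0000; hedge Δ=0.0000, bond B=0.0000.
  t=2,j=0: stock 95.2749 → up 108.6134 (V=11.4692), down 67.6452 (V=52.4374). Price 14.8926; hedge Δ=-1.0000, bond B=110.1675.
  t=2,j=1: stock 152.9766 → up 174.3933 (V=0.7543), down 108.6134 (V=11.4692). Price 1.8351; hedge Δ=-0.1629, bond B=26.7534.
  t=2,j=2: stock 245.6244 → up 280.0118 (V=0.0000), down 174.3933 (V=0.7543). Price 0.0805; hedge Δ=-0.0071, bond B=1.8346.
  t=1,j=0: stock 134.1900 → up 152.9766 (V=1.8351), down 95.2749 (V=14.8926). Price 3.0765; hedge Δ=-0.2263, bond B=33.4429.
  t=1,j=1: stock 215.4600 → up 245.6244 (V=0.0805), down 152.9766 (V=1.8351). Price 0.2610; hedge Δ=-0.0189, bond B=4.3414.
  t=0,j=0: stock 189.0000 → up 215.4600 (V=0.2610), down 134.1900 (V=3.0765). Price 0.5398; hedge Δ=-0.0346, bond B=7.0875.
As a check, the time-0 holding Δ(0,0)·S0 + B(0,0) comes to 0.5398 — exactly V0.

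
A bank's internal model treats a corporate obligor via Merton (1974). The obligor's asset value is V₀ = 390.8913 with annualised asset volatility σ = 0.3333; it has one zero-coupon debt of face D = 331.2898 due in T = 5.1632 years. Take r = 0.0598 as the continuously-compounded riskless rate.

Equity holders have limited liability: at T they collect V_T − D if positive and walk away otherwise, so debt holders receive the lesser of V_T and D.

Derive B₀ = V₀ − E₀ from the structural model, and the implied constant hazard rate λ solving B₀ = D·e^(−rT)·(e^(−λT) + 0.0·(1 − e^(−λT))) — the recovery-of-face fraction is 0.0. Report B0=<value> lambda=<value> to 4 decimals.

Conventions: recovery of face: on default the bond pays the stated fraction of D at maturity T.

Work the structural quantities from V₀ = 390.8913 against face 331.2898:
d₁ = [ln(V₀/D) + (r + σ²/2)T] / (σ√T)
   = [ln(390.8913/331.2898) + (0.0598 + 0.5·0.3333²)·5.1632] / (0.3333·√5.1632)
   = [0.165436 + 0.595546] / 0.757347 = 1.004801
d₂ = d₁ − σ√T = 1.004801 − 0.757347 = 0.247454
N(d₁) = 0.842504,  N(d₂) = 0.597721,  e^(−rT) = 0.734357
E₀ = V₀·N(d₁) − D·e^(−rT)·N(d₂)
   = 390.8913·0.842504 − 331.2898·0.734357·0.597721 = 183.910559
B₀ = V₀ − E₀ = 390.8913 − 183.910559 = 206.980741
e^(−λT) = (B₀·e^(rT)/D − 0)/(1 − 0) = (206.9807·1.361735/331.2898 − 0)/1 = 0.85077412
λ = −ln(0.85077412)/5.1632 = 0.031300

B0=206.9807 lambda=0.0313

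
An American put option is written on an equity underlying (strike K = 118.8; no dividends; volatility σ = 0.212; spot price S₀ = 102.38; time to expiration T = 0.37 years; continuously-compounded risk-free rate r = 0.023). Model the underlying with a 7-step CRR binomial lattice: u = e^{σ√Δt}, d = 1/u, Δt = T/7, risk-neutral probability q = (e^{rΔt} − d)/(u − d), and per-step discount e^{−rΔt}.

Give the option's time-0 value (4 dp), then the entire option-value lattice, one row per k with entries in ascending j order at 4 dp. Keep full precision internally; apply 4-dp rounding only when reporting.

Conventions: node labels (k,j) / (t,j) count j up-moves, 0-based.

price = 16.7533
tree:
16.7533
21.2904 12.2622
25.9291 16.5091 8.0501
30.3471 21.2904 11.7736 4.3505
34.5549 25.9291 16.4200 7.1611 1.5537
38.5626 30.3471 21.2904 11.3064 3.0382 0.0748
42.3796 34.5549 25.9291 16.4200 5.9373 0.1498 0.0000
46.0150 38.5626 30.3471 21.2904 11.3064 0.3001 0.0000 0.0000

params: Δt=0.05286 u=1.04995 d=0.95243 q=0.50029 e^(-rΔt)=0.99879
t_7 payoffs: 46.0150 38.5626 30.3471 21.2904 11.3064 0.3001 0.0000 0.0000
k=6: node(6,0) S=76.4204 payoff=42.3796 vs cont=42.2352 → 42.3796 [stop]  node(6,1) S=84.2451 payoff=34.5549 vs cont=34.4106 → 34.5549 [stop]  node(6,2) S=92.8709 payoff=25.9291 vs cont=25.7847 → 25.9291 [stop]  node(6,3) S=102.3800 payoff=16.4200 vs cont=16.2757 → 16.4200 [stop]  node(6,4) S=112.8627 payoff=5.9373 vs cont=5.7930 → 5.9373 [stop]  node(6,5) S=124.4187 payoff=0.0000 vs cont=0.1498 → 0.1498 [wait]  node(6,6) S=137.1579 payoff=0.0000 vs cont=0.0000 → 0.0000 [wait]
k=5: node(5,0) S=80.2374 payoff=38.5626 vs cont=38.4182 → 38.5626 [stop]  node(5,1) S=88.4529 payoff=30.3471 vs cont=30.2027 → 30.3471 [stop]  node(5,2) S=97.5096 payoff=21.2904 vs cont=21.1460 → 21.2904 [stop]  node(5,3) S=107.4936 payoff=11.3064 vs cont=11.1620 → 11.3064 [stop]  node(5,4) S=118.4999 payoff=0.3001 vs cont=3.0382 → 3.0382 [wait]  node(5,5) S=130.6331 payoff=0.0000 vs cont=0.0748 → 0.0748 [wait]
k=4: node(4,0) S=84.2451 payoff=34.5549 vs cont=34.4106 → 34.5549 [stop]  node(4,1) S=92.8709 payoff=25.9291 vs cont=25.7847 → 25.9291 [stop]  node(4,2) S=102.3800 payoff=16.4200 vs cont=16.2757 → 16.4200 [stop]  node(4,3) S=112.8627 payoff=5.9373 vs cont=7.1611 → 7.1611 [wait]  node(4,4) S=124.4187 payoff=0.0000 vs cont=1.5537 → 1.5537 [wait]
k=3: node(3,0) S=88.4529 payoff=30.3471 vs cont=30.2027 → 30.3471 [stop]  node(3,1) S=97.5096 payoff=21.2904 vs cont=21.1460 → 21.2904 [stop]  node(3,2) S=107.4936 payoff=11.3064 vs cont=11.7736 → 11.7736 [wait]  node(3,3) S=118.4999 payoff=0.3001 vs cont=4.3505 → 4.3505 [wait]
k=2: node(2,0) S=92.8709 payoff=25.9291 vs cont=25.7847 → 25.9291 [stop]  node(2,1) S=102.3800 payoff=16.4200 vs cont=16.5091 → 16.5091 [wait]  node(2,2) S=112.8627 payoff=5.9373 vs cont=8.0501 → 8.0501 [wait]
k=1: node(1,0) S=97.5096 payoff=21.2904 vs cont=21.1906 → 21.2904 [stop]  node(1,1) S=107.4936 payoff=11.3064 vs cont=12.2622 → 12.2622 [wait]
k=0: node(0,0) S=102.3800 payoff=16.4200 vs cont=16.7533 → 16.7533 [wait]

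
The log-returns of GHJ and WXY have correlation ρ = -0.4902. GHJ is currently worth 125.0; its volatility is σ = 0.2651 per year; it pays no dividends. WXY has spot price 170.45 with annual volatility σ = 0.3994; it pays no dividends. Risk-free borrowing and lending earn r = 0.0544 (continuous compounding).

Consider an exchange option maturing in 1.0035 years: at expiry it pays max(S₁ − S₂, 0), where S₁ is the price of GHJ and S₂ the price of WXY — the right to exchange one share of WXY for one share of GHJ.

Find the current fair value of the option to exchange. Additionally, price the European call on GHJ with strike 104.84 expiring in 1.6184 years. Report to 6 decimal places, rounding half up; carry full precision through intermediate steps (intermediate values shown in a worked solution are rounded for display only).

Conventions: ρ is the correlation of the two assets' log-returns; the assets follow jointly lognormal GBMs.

σ_eff = √(σ₁² + σ₂² − 2ρσ₁σ₂) = √(0.2651² + 0.3994² − 2·-0.4902·0.2651·0.3994) = 0.577585
d₁ = (ln(S₁/S₂) + (q₂ − q₁ + σ_eff²/2)T) / (σ_eff√T) = (ln(125.0/170.45) + (0.0 − 0.0 + 0.166802)·1.0035) / 0.578595 = -0.246705
d₂ = d₁ − σ_eff√T = -0.246705 − 0.578595 = -0.825300
N(d₁) = 0.402568,  N(d₂) = 0.204601
V = S₁·e^{−q₁T}·N(d₁) − S₂·e^{−q₂T}·N(d₂) = 50.321012 − 34.874180 = 15.446832
[vanilla: GHJ call K=104.84]
σ√T = 0.2651·√1.6184 = 0.337251
d₁ = (ln(S/K) + (r+σ²/2)T) / (σ√T) = (ln(125.0/104.84) + (0.0544+0.2651²/2)·1.6184) / 0.337251 = (0.175878 + 0.144910) / 0.337251 = 0.951187
d₂ = d₁ − σ√T = 0.951187 − 0.337251 = 0.613936
e^{−rT} = 0.915723
N(d₁) = 0.829245,  N(d₂) = 0.730371
price = S·N(d₁) − K·e^{−rT}·N(d₂) = 103.655654 − 70.118885 = 33.536769

exchange price = 15.446832
price(GHJ call K=104.84) = 33.536769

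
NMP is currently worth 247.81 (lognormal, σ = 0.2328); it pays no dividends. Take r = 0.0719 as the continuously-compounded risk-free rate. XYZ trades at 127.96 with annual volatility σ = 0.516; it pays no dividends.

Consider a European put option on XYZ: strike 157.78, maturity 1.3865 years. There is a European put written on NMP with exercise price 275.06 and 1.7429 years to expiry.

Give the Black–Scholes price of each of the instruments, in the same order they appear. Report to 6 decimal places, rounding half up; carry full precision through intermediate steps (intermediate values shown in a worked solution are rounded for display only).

[XYZ put K=157.78]
σ√T = 0.516·√1.3865 = 0.607589
d₁ = (ln(S/K) + (r+σ²/2)T) / (σ√T) = (ln(127.96/157.78) + (0.0719+0.516²/2)·1.3865) / 0.607589 = (-0.209484 + 0.284271) / 0.607589 = 0.123089
d₂ = d₁ − σ√T = 0.123089 − 0.607589 = -0.484500
e^{−rT} = 0.905119
N(−d₁) = 0.451018,  N(−d₂) = 0.685984
price = K·e^{−rT}·N(−d₂) − S·N(−d₁) = 97.965160 − 57.712311 = 40.252849
[NMP put K=275.06]
σ√T = 0.2328·√1.7429 = 0.307340
d₁ = (ln(S/K) + (r+σ²/2)T) / (σ√T) = (ln(247.81/275.06) + (0.0719+0.2328²/2)·1.7429) / 0.307340 = (-0.104327 + 0.172543) / 0.307340 = 0.221958
d₂ = d₁ − σ√T = 0.221958 − 0.307340 = -0.085382
e^{−rT} = 0.882219
N(−d₁) = 0.412173,  N(−d₂) = 0.534021
price = K·e^{−rT}·N(−d₂) − S·N(−d₁) = 129.587340 − 102.140678 = 27.446662

price(XYZ put K=157.78) = 40.252849
price(NMP put K=275.06) = 27.446662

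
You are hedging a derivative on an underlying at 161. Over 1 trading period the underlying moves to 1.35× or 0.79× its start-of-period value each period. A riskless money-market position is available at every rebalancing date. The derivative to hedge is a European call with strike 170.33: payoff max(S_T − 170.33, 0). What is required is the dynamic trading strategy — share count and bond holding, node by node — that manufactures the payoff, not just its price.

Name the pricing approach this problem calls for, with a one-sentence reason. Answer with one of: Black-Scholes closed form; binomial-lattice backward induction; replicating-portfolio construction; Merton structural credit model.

framework: replicating-portfolio construction

Key observation: the mandate to exhibit the hedge at every date and state singles out the replicating-portfolio construction on the 1-period tree with factors 1.35 and 0.79 from 161.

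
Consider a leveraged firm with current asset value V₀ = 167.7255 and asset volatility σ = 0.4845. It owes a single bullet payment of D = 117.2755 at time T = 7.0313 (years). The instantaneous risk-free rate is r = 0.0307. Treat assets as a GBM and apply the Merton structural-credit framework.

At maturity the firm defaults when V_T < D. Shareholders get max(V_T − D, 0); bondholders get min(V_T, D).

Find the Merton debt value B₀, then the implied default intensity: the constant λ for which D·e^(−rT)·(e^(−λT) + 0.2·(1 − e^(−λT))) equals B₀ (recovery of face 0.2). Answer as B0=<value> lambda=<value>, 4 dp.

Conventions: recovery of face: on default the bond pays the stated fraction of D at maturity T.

B0=63.0795 lambda=0.0764

Equity is a call on the firm's assets struck at D = 117.2755:
d₁ = [ln(V₀/D) + (r + σ²/2)T] / (σ√T)
   = [ln(167.7255/117.2755) + (0.0307 + 0.5·0.4845²)·7.0313] / (0.4845·√7.0313)
   = [0.357803 + 1.041125] / 1.284729 = 1.088890
d₂ = d₁ − σ√T = 1.088890 − 1.284729 = -0.195840
N(d₁) = 0.861899,  N(d₂) = 0.422368,  e^(−rT) = 0.805847
E₀ = V₀·N(d₁) − D·e^(−rT)·N(d₂)
   = 167.7255·0.861899 − 117.2755·0.805847·0.422368 = 104.646031
B₀ = V₀ − E₀ = 167.7255 − 104.646031 = 63.079469
e^(−λT) = (B₀·e^(rT)/D − 0.2)/(1 − 0.2) = (63.0795·1.240930/117.2755 − 0.2)/0.8 = 0.58433058
λ = −ln(0.58433058)/7.0313 = 0.076414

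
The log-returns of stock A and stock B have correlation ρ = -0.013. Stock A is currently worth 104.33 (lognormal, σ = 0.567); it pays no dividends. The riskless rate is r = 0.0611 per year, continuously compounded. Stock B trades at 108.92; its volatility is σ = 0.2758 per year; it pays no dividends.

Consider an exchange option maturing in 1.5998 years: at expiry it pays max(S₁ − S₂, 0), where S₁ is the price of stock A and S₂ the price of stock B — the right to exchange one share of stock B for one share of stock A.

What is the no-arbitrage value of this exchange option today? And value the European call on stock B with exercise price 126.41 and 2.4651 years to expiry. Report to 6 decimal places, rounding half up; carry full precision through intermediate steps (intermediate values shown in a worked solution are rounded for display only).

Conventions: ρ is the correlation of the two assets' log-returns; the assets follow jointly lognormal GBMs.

exchange price = 30.955647
price(stock B call K=126.41) = 18.746923

σ_eff = √(σ₁² + σ₂² − 2ρσ₁σ₂) = √(0.567² + 0.2758² − 2·-0.013·0.567·0.2758) = 0.633735
d₁ = (ln(S₁/S₂) + (q₂ − q₁ + σ_eff²/2)T) / (σ_eff√T) = (ln(104.33/108.92) + (0.0 − 0.0 + 0.200810)·1.5998) / 0.801569 = 0.347071
d₂ = d₁ − σ_eff√T = 0.347071 − 0.801569 = -0.454497
N(d₁) = 0.635731,  N(d₂) = 0.324735
V = S₁·e^{−q₁T}·N(d₁) − S₂·e^{−q₂T}·N(d₂) = 66.325828 − 35.370182 = 30.955647
[vanilla: stock B call K=126.41]
σ√T = 0.2758·√2.4651 = 0.433024
d₁ = (ln(S/K) + (r+σ²/2)T) / (σ√T) = (ln(108.92/126.41) + (0.0611+0.2758²/2)·2.4651) / 0.433024 = (-0.148917 + 0.244372) / 0.433024 = 0.220439
d₂ = d₁ − σ√T = 0.220439 − 0.433024 = -0.212584
e^{−rT} = 0.860177
N(d₁) = 0.587235,  N(d₂) = 0.415826
price = S·N(d₁) − K·e^{−rT}·N(d₂) = 63.961686 − 45.214763 = 18.746923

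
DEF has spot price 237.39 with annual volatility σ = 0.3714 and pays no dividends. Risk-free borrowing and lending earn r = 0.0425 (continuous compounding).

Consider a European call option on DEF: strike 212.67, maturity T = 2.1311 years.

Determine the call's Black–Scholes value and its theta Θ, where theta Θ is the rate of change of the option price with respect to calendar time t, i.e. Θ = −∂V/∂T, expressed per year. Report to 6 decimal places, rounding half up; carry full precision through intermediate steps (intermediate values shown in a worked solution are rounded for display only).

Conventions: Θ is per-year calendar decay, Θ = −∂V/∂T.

price = 70.714824
Θ = -14.262799

σ√T = 0.3714·√2.1311 = 0.542180
d₁ = (ln(S/K) + (r+σ²/2)T) / (σ√T) = (ln(237.39/212.67) + (0.0425+0.3714²/2)·2.1311) / 0.542180 = (0.109963 + 0.237552) / 0.542180 = 0.640957
d₂ = d₁ − σ√T = 0.640957 − 0.542180 = 0.098776
e^{−rT} = 0.913409
N(d₁) = 0.739225,  N(d₂) = 0.539342
Call price V = S·N(d₁) − K·e^{−rT}·N(d₂) = 175.484536 − 104.769712 = 70.714824
φ(d₁) = (1/√(2π))·e^{−d₁²/2} = 0.324863
Θ = −S·φ(d₁)·σ/(2√T) − r·K·e^{−rT}·N(d₂) = −9.810086 − 4.452713 = -14.262799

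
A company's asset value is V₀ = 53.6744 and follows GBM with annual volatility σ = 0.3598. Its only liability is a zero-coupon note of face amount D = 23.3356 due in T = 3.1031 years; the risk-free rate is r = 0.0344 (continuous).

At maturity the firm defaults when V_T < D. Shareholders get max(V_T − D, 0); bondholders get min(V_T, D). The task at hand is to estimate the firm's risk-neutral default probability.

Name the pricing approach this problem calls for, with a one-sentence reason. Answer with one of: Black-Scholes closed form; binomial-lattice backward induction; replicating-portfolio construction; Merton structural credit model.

Key observation: a levered firm with one bullet debt due at 3.1031 years is the canonical structural-credit setup: equity is a call on the firm's assets struck at the face value.

framework: Merton structural credit model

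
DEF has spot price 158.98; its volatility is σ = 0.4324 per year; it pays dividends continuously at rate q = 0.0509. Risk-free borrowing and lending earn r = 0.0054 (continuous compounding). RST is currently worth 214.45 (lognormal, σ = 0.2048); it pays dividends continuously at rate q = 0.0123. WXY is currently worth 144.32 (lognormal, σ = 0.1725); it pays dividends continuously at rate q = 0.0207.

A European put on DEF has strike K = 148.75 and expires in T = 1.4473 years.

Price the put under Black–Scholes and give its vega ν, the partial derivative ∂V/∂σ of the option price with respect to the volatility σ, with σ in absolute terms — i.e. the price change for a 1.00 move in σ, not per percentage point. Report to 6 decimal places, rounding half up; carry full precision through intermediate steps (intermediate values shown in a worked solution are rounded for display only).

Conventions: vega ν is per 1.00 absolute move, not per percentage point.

σ√T = 0.4324·√1.4473 = 0.520194
d₁ = (ln(S/K) + (r−q+σ²/2)T) / (σ√T) = (ln(158.98/148.75) + (0.0054−0.0509+0.4324²/2)·1.4473) / 0.520194 = (0.066511 + 0.069449) / 0.520194 = 0.261364
d₂ = d₁ − σ√T = 0.261364 − 0.520194 = -0.258830
e^{−rT} = 0.992215
e^{−qT} = 0.928980
N(−d₁) = 0.396906,  N(−d₂) = 0.602117
Put price V = K·e^{−rT}·N(−d₂) − S·e^{−qT}·N(−d₁) = 88.867588 − 58.618760 = 30.248828
φ(d₁) = (1/√(2π))·e^{−d₁²/2} = 0.385546
ν = S·e^{−qT}·φ(d₁)·√T = 68.502251

price = 30.248828
ν = 68.502251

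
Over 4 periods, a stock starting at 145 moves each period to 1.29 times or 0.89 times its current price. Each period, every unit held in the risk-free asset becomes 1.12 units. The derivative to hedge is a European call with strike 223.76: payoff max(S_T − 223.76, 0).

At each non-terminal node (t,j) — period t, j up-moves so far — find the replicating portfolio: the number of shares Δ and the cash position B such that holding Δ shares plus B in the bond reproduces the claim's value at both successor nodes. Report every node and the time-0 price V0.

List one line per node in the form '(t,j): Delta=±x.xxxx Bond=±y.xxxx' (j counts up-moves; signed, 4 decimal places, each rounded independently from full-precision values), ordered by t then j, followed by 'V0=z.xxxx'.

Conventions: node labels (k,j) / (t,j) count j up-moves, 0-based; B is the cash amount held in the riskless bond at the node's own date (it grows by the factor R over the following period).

(0,0): Delta=0.5661 Bond=-58.7875
(1,0): Delta=0.2720 Bond=-27.8931
(1,1): Delta=0.7160 Bond=-93.8912
(2,0): Delta=0.0000 Bond=0.0000
(2,1): Delta=0.4107 Bond=-54.3308
(2,2): Delta=0.8717 Bond=-142.7261
(3,0): Delta=0.0000 Bond=0.0000
(3,1): Delta=0.0000 Bond=0.0000
(3,2): Delta=0.6201 Bond=-105.8270
(3,3): Delta=1.0000 Bond=-199.7857
V0=23.2915

Under the risk-neutral measure, an up-move has probability p* = (R−d)/(u−d) = 0.5750 and values discount at R = 1.12.
Terminal payoffs: V(4,0)=0.0000, V(4,1)=0.0000, V(4,2)=0.0000, V(4,3)=53.2702, V(4,4)=177.7782
(3,0): S=102.2205. Δ = (V_up−V_dn)/(S_up−S_dn) = (0.0000−0.0000)/(131.8645−90.9762) = 0.0000. V = [p*·0.0000 + (1−p*)·0.0000]/1.12 = 0.0000. B = V − Δ·S = 0.0000.
(3,1): S=148.1623. Δ = (V_up−V_dn)/(S_up−S_dn) = (0.0000−0.0000)/(191.1294−131.8645) = 0.0000. V = [p*·0.0000 + (1−p*)·0.0000]/1.12 = 0.0000. B = V − Δ·S = 0.0000.
(3,2): S=214.7521. Δ = (V_up−V_dn)/(S_up−S_dn) = (53.2702−0.0000)/(277.0302−191.1294) = 0.6201. V = [p*·53.2702 + (1−p*)·0.0000]/1.12 = 27.3485. B = V − Δ·S = -105.8270.
(3,3): S=311.2699. Δ = (V_up−V_dn)/(S_up−S_dn) = (177.7782−53.2702)/(401.5382−277.0302) = 1.0000. V = [p*·177.7782 + (1−p*)·53.2702]/1.12 = 111.4842. B = V − Δ·S = -199.7857.
(2,0): S=114.8545. Δ = (V_up−V_dn)/(S_up−S_dn) = (0.0000−0.0000)/(148.1623−102.2205) = 0.0000. V = [p*·0.0000 + (1−p*)·0.0000]/1.12 = 0.0000. B = V − Δ·S = 0.0000.
(2,1): S=166.4745. Δ = (V_up−V_dn)/(S_up−S_dn) = (27.3485−0.0000)/(214.7521−148.1623) = 0.4107. V = [p*·27.3485 + (1−p*)·0.0000]/1.12 = 14.0405. B = V − Δ·S = -54.3308.
(2,2): S=241.2945. Δ = (V_up−V_dn)/(S_up−S_dn) = (111.4842−27.3485)/(311.2699−214.7521) = 0.8717. V = [p*·111.4842 + (1−p*)·27.3485]/1.12 = 67.6130. B = V − Δ·S = -142.7261.
(1,0): S=129.0500. Δ = (V_up−V_dn)/(S_up−S_dn) = (14.0405−0.0000)/(166.4745−114.8545) = 0.2720. V = [p*·14.0405 + (1−p*)·0.0000]/1.12 = 7.2083. B = V − Δ·S = -27.8931.
(1,1): S=187.0500. Δ = (V_up−V_dn)/(S_up−S_dn) = (67.6130−14.0405)/(241.2945−166.4745) = 0.7160. V = [p*·67.6130 + (1−p*)·14.0405]/1.12 = 40.0399. B = V − Δ·S = -93.8912.
(0,0): S=145.0000. Δ = (V_up−V_dn)/(S_up−S_dn) = (40.0399−7.2083)/(187.0500−129.0500) = 0.5661. V = [p*·40.0399 + (1−p*)·7.2083]/1.12 = 23.2915. B = V − Δ·S = -58.7875.
Verification: the root portfolio costs Δ(0,0)·S0 + B(0,0) = 23.2915, matching V0.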